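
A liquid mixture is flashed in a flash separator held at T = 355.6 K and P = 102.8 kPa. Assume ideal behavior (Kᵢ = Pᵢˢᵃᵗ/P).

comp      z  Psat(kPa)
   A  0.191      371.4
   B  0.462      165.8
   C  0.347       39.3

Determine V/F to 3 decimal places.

V/F = 0.695

Raoult's law: Kᵢ = Pᵢˢᵃᵗ/P = Pᵢˢᵃᵗ/102.8.
  K_A = 371.4/102.8 = 3.61284, K_B = 165.8/102.8 = 1.61284, K_C = 39.3/102.8 = 0.38230
Material balance + equilibrium reduce to Σ zᵢ(Kᵢ−1)/(1+V/F(Kᵢ−1)) = 0.
Feasibility: ΣzᵢKᵢ = 1.568, Σzᵢ/Kᵢ = 1.247 — both > 1, two phases present.
Iterate (Newton) starting at V/F = 0.44:
  V/F = 0.440: g = 0.1608, g' = -0.639 → V/F = 0.691
  V/F = 0.691: g = 0.0025, g' = -0.655 → V/F = 0.695
Converged at V/F = 0.695.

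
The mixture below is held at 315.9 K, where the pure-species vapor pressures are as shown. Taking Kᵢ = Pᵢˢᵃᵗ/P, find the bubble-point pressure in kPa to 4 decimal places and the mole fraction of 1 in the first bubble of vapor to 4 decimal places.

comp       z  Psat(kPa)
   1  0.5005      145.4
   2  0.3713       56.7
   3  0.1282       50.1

Pbub = 100.2482 kPa, y_1 = 0.7259

At the bubble point ψ → 0, so ΣzᵢKᵢ = 1 with Kᵢ = Pᵢˢᵃᵗ/P ⇒ P = ΣzᵢPᵢˢᵃᵗ.
P = 0.5005·145.4 + 0.3713·56.7 + 0.1282·50.1 = 100.2482 kPa
yᵢ = zᵢPᵢˢᵃᵗ/P ⇒ y_1 = 0.5005·145.4/100.2482 = 0.7259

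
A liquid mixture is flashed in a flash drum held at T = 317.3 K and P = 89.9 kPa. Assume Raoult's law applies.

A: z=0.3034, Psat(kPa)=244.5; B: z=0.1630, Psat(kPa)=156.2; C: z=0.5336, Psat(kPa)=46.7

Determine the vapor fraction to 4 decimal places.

ψ = 0.5601

Raoult's law: Kᵢ = Pᵢˢᵃᵗ/P = Pᵢˢᵃᵗ/89.9.
  K_A = 244.5/89.9 = 2.719689, K_B = 156.2/89.9 = 1.737486, K_C = 46.7/89.9 = 0.519466
Rachford–Rice: g(ψ) = Σ zᵢ(Kᵢ−1)/(1+ψ(Kᵢ−1)) = 0.
Feasibility: ΣzᵢKᵢ = 1.3856, Σzᵢ/Kᵢ = 1.2326 — both > 1, two phases present.
Newton–Raphson from ψ = 0.5:
  ψ = 0.5000: g = 0.03086, g' = -0.5202 → ψ = 0.5593
  ψ = 0.5593: g = 0.00039, g' = -0.5080 → ψ = 0.5601
Converged at ψ = 0.5601.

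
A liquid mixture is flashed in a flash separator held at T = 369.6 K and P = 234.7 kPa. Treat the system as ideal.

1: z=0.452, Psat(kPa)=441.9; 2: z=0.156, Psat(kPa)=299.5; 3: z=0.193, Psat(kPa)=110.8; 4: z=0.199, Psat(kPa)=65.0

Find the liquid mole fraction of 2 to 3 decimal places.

x_2 = 0.140

Raoult's law: Kᵢ = Pᵢˢᵃᵗ/P = Pᵢˢᵃᵗ/234.7.
  K_1 = 441.9/234.7 = 1.88283, K_2 = 299.5/234.7 = 1.27610, K_3 = 110.8/234.7 = 0.47209, K_4 = 65.0/234.7 = 0.27695
Let ψ = V/F and solve Σ zᵢ(Kᵢ−1)/(1+ψ(Kᵢ−1)) = 0.
g(0) = ΣzᵢKᵢ − 1 = 0.196 and g(1) = 1 − Σzᵢ/Kᵢ = -0.490, so a root lies in (0, 1).
Newton iteration, ψ⁰ = 0.5:
  ψ = 0.500: g = -0.0491, g' = -0.533 → ψ = 0.408
  ψ = 0.408: g = -0.0018, g' = -0.497 → ψ = 0.404
Converged at ψ = 0.404.
Compositions from xᵢ = zᵢ/(1+ψ(Kᵢ−1)), yᵢ = Kᵢxᵢ:
  1: x = 0.333, y = 0.627
  2: x = 0.140, y = 0.179
  3: x = 0.245, y = 0.116
  4: x = 0.281, y = 0.078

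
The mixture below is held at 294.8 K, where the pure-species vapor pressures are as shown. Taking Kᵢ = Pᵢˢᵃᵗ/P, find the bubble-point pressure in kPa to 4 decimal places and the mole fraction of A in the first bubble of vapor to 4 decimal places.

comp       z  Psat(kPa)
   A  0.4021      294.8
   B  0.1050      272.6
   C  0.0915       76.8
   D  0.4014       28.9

At the bubble point ψ → 0, so ΣzᵢKᵢ = 1 with Kᵢ = Pᵢˢᵃᵗ/P ⇒ P = ΣzᵢPᵢˢᵃᵗ.
P = 0.4021·294.8 + 0.1050·272.6 + 0.0915·76.8 + 0.4014·28.9 = 165.7897 kPa
yᵢ = zᵢPᵢˢᵃᵗ/P ⇒ y_A = 0.4021·294.8/165.7897 = 0.7150

Pbub = 165.7897 kPa, y_A = 0.7150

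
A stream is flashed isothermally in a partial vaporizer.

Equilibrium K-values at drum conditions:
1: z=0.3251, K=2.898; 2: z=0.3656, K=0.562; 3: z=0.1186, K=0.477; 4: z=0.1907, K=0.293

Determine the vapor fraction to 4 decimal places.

Newton iteration, ψ⁰ = 0.5:
  ψ = 0.5000: g = -0.18098, g' = -0.7108 → ψ = 0.2454
  ψ = 0.2454: g = 0.00726, g' = -0.8154 → ψ = 0.2543
  ψ = 0.2543: g = 0.00004, g' = -0.8064 → ψ = 0.2544
Converged at ψ = 0.2544.

ψ = 0.2544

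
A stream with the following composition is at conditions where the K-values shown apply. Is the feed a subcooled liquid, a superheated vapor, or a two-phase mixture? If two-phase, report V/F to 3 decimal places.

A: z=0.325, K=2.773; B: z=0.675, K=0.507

two-phase, V/F = 0.279

ΣzᵢKᵢ = 1.243; Σzᵢ/Kᵢ = 1.449.
Both exceed 1, so a two-phase solution exists.
Material balance + equilibrium reduce to Σ zᵢ(Kᵢ−1)/(1+ψ(Kᵢ−1)) = 0.
Newton iteration, ψ⁰ = 0.34:
  ψ = 0.340: g = -0.0403, g' = -0.634 → ψ = 0.277
  ψ = 0.277: g = 0.0014, g' = -0.680 → ψ = 0.279
Converged at ψ = 0.279.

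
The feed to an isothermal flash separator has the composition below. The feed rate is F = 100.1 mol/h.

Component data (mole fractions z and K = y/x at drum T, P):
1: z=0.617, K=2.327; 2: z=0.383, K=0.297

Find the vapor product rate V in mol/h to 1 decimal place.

Material balance + equilibrium reduce to Σ zᵢ(Kᵢ−1)/(1+β(Kᵢ−1)) = 0.
Feasibility: ΣzᵢKᵢ = 1.550, Σzᵢ/Kᵢ = 1.555 — both > 1, two phases present.
Newton iteration, β⁰ = 0.58:
  β = 0.580: g = 0.0081, g' = -0.887 → β = 0.589
Converged at β = 0.589.
Then V = β·F = 0.5890·100.1 = 59.0 mol/h and L = F − V = 41.1 mol/h.

V = 59.0 mol/h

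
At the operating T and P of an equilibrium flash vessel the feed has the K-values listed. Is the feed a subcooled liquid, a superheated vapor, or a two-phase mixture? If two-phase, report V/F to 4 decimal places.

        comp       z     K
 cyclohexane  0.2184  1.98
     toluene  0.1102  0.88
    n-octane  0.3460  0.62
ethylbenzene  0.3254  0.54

subcooled liquid

ΣzᵢKᵢ = 0.9196; Σzᵢ/Kᵢ = 1.3962.
Since ΣzᵢKᵢ < 1 the mixture is below its bubble point — single liquid phase.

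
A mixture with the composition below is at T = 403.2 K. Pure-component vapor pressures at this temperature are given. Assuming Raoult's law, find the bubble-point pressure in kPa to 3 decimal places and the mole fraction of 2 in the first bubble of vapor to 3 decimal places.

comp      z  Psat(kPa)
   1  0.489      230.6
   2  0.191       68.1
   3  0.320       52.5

Pbub = 142.570 kPa, y_2 = 0.091

At the bubble point ψ → 0, so ΣzᵢKᵢ = 1 with Kᵢ = Pᵢˢᵃᵗ/P ⇒ P = ΣzᵢPᵢˢᵃᵗ.
P = 0.489·230.6 + 0.191·68.1 + 0.320·52.5 = 142.570 kPa
yᵢ = zᵢPᵢˢᵃᵗ/P ⇒ y_2 = 0.191·68.1/142.570 = 0.091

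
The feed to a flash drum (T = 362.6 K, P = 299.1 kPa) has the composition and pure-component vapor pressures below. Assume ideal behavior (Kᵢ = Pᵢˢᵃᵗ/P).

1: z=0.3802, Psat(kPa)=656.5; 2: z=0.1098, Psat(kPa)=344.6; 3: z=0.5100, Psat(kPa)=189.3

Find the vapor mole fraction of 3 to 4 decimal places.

y_3 = 0.4424

Raoult's law: Kᵢ = Pᵢˢᵃᵗ/P = Pᵢˢᵃᵗ/299.1.
  K_1 = 656.5/299.1 = 2.194918, K_2 = 344.6/299.1 = 1.152123, K_3 = 189.3/299.1 = 0.632899
Let β = V/F and solve Σ zᵢ(Kᵢ−1)/(1+β(Kᵢ−1)) = 0.
g(0) = ΣzᵢKᵢ − 1 = 0.2838 and g(1) = 1 − Σzᵢ/Kᵢ = -0.0743, so a root lies in (0, 1).
Iterate (Newton) starting at β = 0.69:
  β = 0.6900: g = 0.01339, g' = -0.2884 → β = 0.7364
  β = 0.7364: g = 0.00009, g' = -0.2847 → β = 0.7367
Converged at β = 0.7367.
Compositions from xᵢ = zᵢ/(1+β(Kᵢ−1)), yᵢ = Kᵢxᵢ:
  1: x = 0.2022, y = 0.4438
  2: x = 0.0987, y = 0.1138
  3: x = 0.6991, y = 0.4424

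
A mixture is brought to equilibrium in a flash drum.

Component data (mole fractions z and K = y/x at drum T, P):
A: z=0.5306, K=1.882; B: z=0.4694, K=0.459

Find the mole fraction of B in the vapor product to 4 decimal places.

y_B = 0.2845

Binary case is linear: z₁(K₁−1)(1+ψ(K₂−1)) + z₂(K₂−1)(1+ψ(K₁−1)) = 0
⇒ ψ = [z₁(K₁−1)+z₂(K₂−1)] / [−(K₁−1)(K₂−1)] = 0.21404/0.47716 = 0.4486
Compositions from xᵢ = zᵢ/(1+ψ(Kᵢ−1)), yᵢ = Kᵢxᵢ:
  A: x = 0.3802, y = 0.7155
  B: x = 0.6198, y = 0.2845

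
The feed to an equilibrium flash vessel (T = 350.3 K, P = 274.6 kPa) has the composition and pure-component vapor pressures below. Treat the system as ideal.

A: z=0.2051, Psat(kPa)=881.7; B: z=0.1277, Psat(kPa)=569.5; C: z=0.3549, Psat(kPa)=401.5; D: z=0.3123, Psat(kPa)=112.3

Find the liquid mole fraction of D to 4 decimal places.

x_D = 0.6003

Raoult's law: Kᵢ = Pᵢˢᵃᵗ/P = Pᵢˢᵃᵗ/274.6.
  K_A = 881.7/274.6 = 3.210852, K_B = 569.5/274.6 = 2.073926, K_C = 401.5/274.6 = 1.462127, K_D = 112.3/274.6 = 0.408958
Material balance + equilibrium reduce to Σ zᵢ(Kᵢ−1)/(1+ψ(Kᵢ−1)) = 0.
Check two-phase: ΣzᵢKᵢ = 1.5700 > 1 and Σzᵢ/Kᵢ = 1.1318 > 1, so g(0) = 0.5700 > 0 and g(1) = -0.1318 < 0.
Newton iteration, ψ⁰ = 0.7:
  ψ = 0.7000: g = 0.06536, g' = -0.5631 → ψ = 0.8161
  ψ = 0.8161: g = -0.00268, g' = -0.6164 → ψ = 0.8117
Converged at ψ = 0.8117.
Compositions from xᵢ = zᵢ/(1+ψ(Kᵢ−1)), yᵢ = Kᵢxᵢ:
  A: x = 0.0734, y = 0.2357
  B: x = 0.0682, y = 0.1415
  C: x = 0.2581, y = 0.3774
  D: x = 0.6003, y = 0.2455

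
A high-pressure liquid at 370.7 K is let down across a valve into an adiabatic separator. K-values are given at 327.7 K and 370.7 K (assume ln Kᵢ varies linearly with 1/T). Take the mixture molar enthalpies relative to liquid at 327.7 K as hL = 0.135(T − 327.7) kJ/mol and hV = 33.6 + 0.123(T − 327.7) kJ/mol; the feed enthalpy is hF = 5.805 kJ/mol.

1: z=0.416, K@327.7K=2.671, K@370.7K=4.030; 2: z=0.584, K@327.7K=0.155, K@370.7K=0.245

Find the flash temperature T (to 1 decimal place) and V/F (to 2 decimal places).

T = 330.5 K, V/F = 0.16

Adiabatic flash: solve Rachford–Rice at each trial T, then check hF = ψ·hV(T) + (1−ψ)·hL(T).
  T = 327.7 K: K = (2.671, 0.155), RR gives ψ = 0.143, H_out = 4.799 kJ/mol
  T = 370.7 K: K = (4.030, 0.245), RR gives ψ = 0.358, H_out = 17.657 kJ/mol
  T = 349.2 K: K = (3.323, 0.198), RR gives ψ = 0.267, H_out = 11.806 kJ/mol
  T = 338.4 K: K = (2.988, 0.176), RR gives ψ = 0.211, H_out = 8.501 kJ/mol
  T = 333.0 K: K = (2.826, 0.165), RR gives ψ = 0.178, H_out = 6.699 kJ/mol
  T = 330.4 K: K = (2.750, 0.160), RR gives ψ = 0.161, H_out = 5.785 kJ/mol
  T = 331.7 K: K = (2.788, 0.163), RR gives ψ = 0.170, H_out = 6.246 kJ/mol
Linear interpolation between T = 330.4 (H_out = 5.785) and T = 331.7 (H_out = 6.246) on hF = 5.805 gives T ≈ 330.5 K, at which ψ = 0.16.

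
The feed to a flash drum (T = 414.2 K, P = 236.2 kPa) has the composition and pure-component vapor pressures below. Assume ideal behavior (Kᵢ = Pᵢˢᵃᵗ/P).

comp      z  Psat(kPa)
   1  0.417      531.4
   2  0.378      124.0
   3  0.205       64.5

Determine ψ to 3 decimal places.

Raoult's law: Kᵢ = Pᵢˢᵃᵗ/P = Pᵢˢᵃᵗ/236.2.
  K_1 = 531.4/236.2 = 2.24979, K_2 = 124.0/236.2 = 0.52498, K_3 = 64.5/236.2 = 0.27307
Let ψ = V/F and solve Σ zᵢ(Kᵢ−1)/(1+ψ(Kᵢ−1)) = 0.
Feasibility: ΣzᵢKᵢ = 1.193, Σzᵢ/Kᵢ = 1.656 — both > 1, two phases present.
Iterate (Newton) starting at ψ = 0.52:
  ψ = 0.520: g = -0.1622, g' = -0.670 → ψ = 0.278
  ψ = 0.278: g = -0.0068, g' = -0.642 → ψ = 0.267
Converged at ψ = 0.267.

ψ = 0.267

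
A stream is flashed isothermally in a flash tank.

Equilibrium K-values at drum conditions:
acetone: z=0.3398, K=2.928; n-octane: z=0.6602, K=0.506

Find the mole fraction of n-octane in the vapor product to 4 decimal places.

y_n-octane = 0.4028

Let ψ = V/F and solve Σ zᵢ(Kᵢ−1)/(1+ψ(Kᵢ−1)) = 0.
Feasibility: ΣzᵢKᵢ = 1.3290, Σzᵢ/Kᵢ = 1.4208 — both > 1, two phases present.
Newton–Raphson from ψ = 0.34:
  ψ = 0.3400: g = 0.00375, g' = -0.6936 → ψ = 0.3454
Converged at ψ = 0.3454.
Compositions from xᵢ = zᵢ/(1+ψ(Kᵢ−1)), yᵢ = Kᵢxᵢ:
  acetone: x = 0.2040, y = 0.5972
  n-octane: x = 0.7960, y = 0.4028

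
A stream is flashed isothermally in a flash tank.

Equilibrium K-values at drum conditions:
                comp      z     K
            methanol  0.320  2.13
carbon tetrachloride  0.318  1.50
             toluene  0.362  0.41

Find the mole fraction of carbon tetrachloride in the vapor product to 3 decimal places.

Newton–Raphson from V/F = 0.5:
  V/F = 0.500: g = 0.0553, g' = -0.471 → V/F = 0.617
  V/F = 0.617: g = -0.0014, g' = -0.500 → V/F = 0.614
Converged at V/F = 0.614.
Compositions from xᵢ = zᵢ/(1+V/F(Kᵢ−1)), yᵢ = Kᵢxᵢ:
  methanol: x = 0.189, y = 0.402
  carbon tetrachloride: x = 0.243, y = 0.365
  toluene: x = 0.568, y = 0.233

y_carbon tetrachloride = 0.365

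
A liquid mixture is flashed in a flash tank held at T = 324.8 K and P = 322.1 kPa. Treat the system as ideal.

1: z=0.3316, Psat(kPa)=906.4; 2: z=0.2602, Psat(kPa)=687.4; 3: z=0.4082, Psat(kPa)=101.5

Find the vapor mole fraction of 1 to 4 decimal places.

y_1 = 0.4515

Raoult's law: Kᵢ = Pᵢˢᵃᵗ/P = Pᵢˢᵃᵗ/322.1.
  K_1 = 906.4/322.1 = 2.814033, K_2 = 687.4/322.1 = 2.134120, K_3 = 101.5/322.1 = 0.315120
Iterate (Newton) starting at V/F = 0.51:
  V/F = 0.5100: g = 0.06978, g' = -0.8810 → V/F = 0.5892
  V/F = 0.5892: g = -0.00107, g' = -0.9134 → V/F = 0.5880
Converged at V/F = 0.5880.
Compositions from xᵢ = zᵢ/(1+V/F(Kᵢ−1)), yᵢ = Kᵢxᵢ:
  1: x = 0.1604, y = 0.4515
  2: x = 0.1561, y = 0.3331
  3: x = 0.6835, y = 0.2154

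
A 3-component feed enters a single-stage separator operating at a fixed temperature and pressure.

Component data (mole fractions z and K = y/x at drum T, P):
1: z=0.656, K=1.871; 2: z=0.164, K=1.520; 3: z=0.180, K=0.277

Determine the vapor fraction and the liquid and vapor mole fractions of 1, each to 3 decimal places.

Material balance + equilibrium reduce to Σ zᵢ(Kᵢ−1)/(1+ψ(Kᵢ−1)) = 0.
Feasibility: ΣzᵢKᵢ = 1.527, Σzᵢ/Kᵢ = 1.108 — both > 1, two phases present.
Newton iteration, ψ⁰ = 0.5:
  ψ = 0.500: g = 0.2619, g' = -0.500 → ψ = 1.000
  ψ = 1.000: g = -0.1083, g' = -1.388 → ψ = 0.922
  ψ = 0.922: g = -0.0157, g' = -1.020 → ψ = 0.906
Converged at ψ = 0.906.
Compositions from xᵢ = zᵢ/(1+ψ(Kᵢ−1)), yᵢ = Kᵢxᵢ:
  1: x = 0.367, y = 0.686
  2: x = 0.111, y = 0.169
  3: x = 0.522, y = 0.145

ψ = 0.906, x_1 = 0.367, y_1 = 0.686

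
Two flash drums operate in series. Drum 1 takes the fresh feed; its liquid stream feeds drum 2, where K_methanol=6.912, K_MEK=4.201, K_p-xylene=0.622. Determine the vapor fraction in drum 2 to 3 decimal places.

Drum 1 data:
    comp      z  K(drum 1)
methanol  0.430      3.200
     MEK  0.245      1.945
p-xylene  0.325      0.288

Drum 1:
Let ψ₁ = V/F and solve Σ zᵢ(Kᵢ−1)/(1+ψ₁(Kᵢ−1)) = 0.
g(0) = ΣzᵢKᵢ − 1 = 0.946 and g(1) = 1 − Σzᵢ/Kᵢ = -0.389, so a root lies in (0, 1).
Iterate (Newton) starting at ψ₁ = 0.5:
  ψ₁ = 0.500: g = 0.2484, g' = -0.970 → ψ₁ = 0.756
  ψ₁ = 0.756: g = -0.0110, g' = -1.141 → ψ₁ = 0.746
Converged at ψ₁ = 0.746.
Drum-1 compositions:
  methanol: x = 0.163, y = 0.521
  MEK: x = 0.144, y = 0.279
  p-xylene: x = 0.694, y = 0.200
Drum-2 feed = drum-1 liquid: z₂ = (0.1628, 0.1437, 0.6936).
Drum 2:
Let ψ₂ = V/F and solve Σ zᵢ(Kᵢ−1)/(1+ψ₂(Kᵢ−1)) = 0.
Check two-phase: ΣzᵢKᵢ = 2.160 > 1 and Σzᵢ/Kᵢ = 1.173 > 1, so g(0) = 1.160 > 0 and g(1) = -0.173 < 0.
Iterate (Newton) starting at ψ₂ = 0.5:
  ψ₂ = 0.500: g = 0.0968, g' = -0.732 → ψ₂ = 0.632
  ψ₂ = 0.632: g = 0.0107, g' = -0.586 → ψ₂ = 0.650
  ψ₂ = 0.650: g = 0.0001, g' = -0.571 → ψ₂ = 0.651
Converged at ψ₂ = 0.651.
  methanol: x = 0.034, y = 0.232
  MEK: x = 0.047, y = 0.196
  p-xylene: x = 0.920, y = 0.572

V/F (drum 2) = 0.651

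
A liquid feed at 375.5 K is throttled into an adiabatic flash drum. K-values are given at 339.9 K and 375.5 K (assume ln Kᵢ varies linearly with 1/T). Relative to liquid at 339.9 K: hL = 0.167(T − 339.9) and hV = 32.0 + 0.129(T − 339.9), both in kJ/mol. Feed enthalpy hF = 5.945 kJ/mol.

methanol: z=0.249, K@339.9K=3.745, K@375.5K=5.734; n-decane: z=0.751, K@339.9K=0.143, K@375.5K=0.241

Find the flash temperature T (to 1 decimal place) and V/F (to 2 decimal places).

T = 356.9 K, V/F = 0.10

Adiabatic flash: solve Rachford–Rice at each trial T, then check hF = ψ·hV(T) + (1−ψ)·hL(T).
  T = 339.9 K: K = (3.745, 0.143), RR gives ψ = 0.017, H_out = 0.543 kJ/mol
  T = 375.5 K: K = (5.734, 0.241), RR gives ψ = 0.169, H_out = 11.138 kJ/mol
  T = 357.7 K: K = (4.683, 0.188), RR gives ψ = 0.103, H_out = 6.192 kJ/mol
  T = 348.8 K: K = (4.200, 0.165), RR gives ψ = 0.063, H_out = 3.492 kJ/mol
  T = 353.2 K: K = (4.435, 0.176), RR gives ψ = 0.084, H_out = 4.853 kJ/mol
  T = 355.4 K: K = (4.556, 0.182), RR gives ψ = 0.093, H_out = 5.514 kJ/mol
Linear interpolation between T = 355.4 (H_out = 5.514) and T = 357.7 (H_out = 6.192) on hF = 5.945 gives T ≈ 356.9 K, at which ψ = 0.10.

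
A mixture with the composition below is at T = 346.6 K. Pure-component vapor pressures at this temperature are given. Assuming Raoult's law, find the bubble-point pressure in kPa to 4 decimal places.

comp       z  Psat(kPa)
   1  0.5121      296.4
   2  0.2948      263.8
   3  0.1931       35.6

At the bubble point ψ → 0, so ΣzᵢKᵢ = 1 with Kᵢ = Pᵢˢᵃᵗ/P ⇒ P = ΣzᵢPᵢˢᵃᵗ.
P = 0.5121·296.4 + 0.2948·263.8 + 0.1931·35.6 = 236.4290 kPa

Pbub = 236.4290 kPa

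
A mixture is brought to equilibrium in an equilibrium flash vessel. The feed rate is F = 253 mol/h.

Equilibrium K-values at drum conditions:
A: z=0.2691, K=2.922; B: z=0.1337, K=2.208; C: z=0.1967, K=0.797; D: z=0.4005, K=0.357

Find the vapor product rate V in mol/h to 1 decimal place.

V = 105.2 mol/h

Rachford–Rice: g(ψ) = Σ zᵢ(Kᵢ−1)/(1+ψ(Kᵢ−1)) = 0.
Feasibility: ΣzᵢKᵢ = 1.3813, Σzᵢ/Kᵢ = 1.5213 — both > 1, two phases present.
Iterate (Newton) starting at ψ = 0.45:
  ψ = 0.4500: g = -0.02435, g' = -0.7054 → ψ = 0.4155
  ψ = 0.4155: g = 0.00010, g' = -0.7118 → ψ = 0.4156
Converged at ψ = 0.4156.
Then V = ψ·F = 0.4156·253 = 105.2 mol/h and L = F − V = 147.8 mol/h.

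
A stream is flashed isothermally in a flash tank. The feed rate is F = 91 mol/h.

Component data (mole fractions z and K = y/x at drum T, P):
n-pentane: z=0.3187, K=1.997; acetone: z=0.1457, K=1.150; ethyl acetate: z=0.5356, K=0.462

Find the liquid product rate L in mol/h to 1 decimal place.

L = 80.7 mol/h

Material balance + equilibrium reduce to Σ zᵢ(Kᵢ−1)/(1+β(Kᵢ−1)) = 0.
g(0) = ΣzᵢKᵢ − 1 = 0.0514 and g(1) = 1 − Σzᵢ/Kᵢ = -0.4456, so a root lies in (0, 1).
Newton iteration, β⁰ = 0.5:
  β = 0.5000: g = -0.16182, g' = -0.4340 → β = 0.1272
  β = 0.1272: g = -0.00588, g' = -0.4313 → β = 0.1135
  β = 0.1135: g = 0.00002, g' = -0.4347 → β = 0.1136
Converged at β = 0.1136.
Then V = β·F = 0.1136·91 = 10.3 mol/h and L = F − V = 80.7 mol/h.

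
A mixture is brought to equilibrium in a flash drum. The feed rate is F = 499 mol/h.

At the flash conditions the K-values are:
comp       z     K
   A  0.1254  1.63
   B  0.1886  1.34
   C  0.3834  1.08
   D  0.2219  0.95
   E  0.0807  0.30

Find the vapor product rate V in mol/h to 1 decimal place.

Newton iteration, ψ⁰ = 0.5:
  ψ = 0.5000: g = 0.04609, g' = -0.1412 → ψ = 0.8265
  ψ = 0.8265: g = -0.01484, g' = -0.2602 → ψ = 0.7695
  ψ = 0.7695: g = -0.00106, g' = -0.2248 → ψ = 0.7648
Converged at ψ = 0.7648.
Then V = ψ·F = 0.7648·499 = 381.6 mol/h and L = F − V = 117.4 mol/h.

V = 381.6 mol/h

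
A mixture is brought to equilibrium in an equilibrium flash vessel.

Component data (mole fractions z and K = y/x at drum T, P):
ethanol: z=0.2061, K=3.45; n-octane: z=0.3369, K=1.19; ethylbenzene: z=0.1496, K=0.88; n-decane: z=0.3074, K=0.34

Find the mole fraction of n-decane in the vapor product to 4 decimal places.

y_n-decane = 0.1466

Rachford–Rice: g(ψ) = Σ zᵢ(Kᵢ−1)/(1+ψ(Kᵢ−1)) = 0.
Check two-phase: ΣzᵢKᵢ = 1.3481 > 1 and Σzᵢ/Kᵢ = 1.4170 > 1, so g(0) = 0.3481 > 0 and g(1) = -0.4170 < 0.
Newton iteration, ψ⁰ = 0.55:
  ψ = 0.5500: g = -0.06467, g' = -0.5669 → ψ = 0.4359
  ψ = 0.4359: g = -0.00050, g' = -0.5660 → ψ = 0.4351
Converged at ψ = 0.4351.
Compositions from xᵢ = zᵢ/(1+ψ(Kᵢ−1)), yᵢ = Kᵢxᵢ:
  ethanol: x = 0.0998, y = 0.3442
  n-octane: x = 0.3112, y = 0.3703
  ethylbenzene: x = 0.1578, y = 0.1389
  n-decane: x = 0.4312, y = 0.1466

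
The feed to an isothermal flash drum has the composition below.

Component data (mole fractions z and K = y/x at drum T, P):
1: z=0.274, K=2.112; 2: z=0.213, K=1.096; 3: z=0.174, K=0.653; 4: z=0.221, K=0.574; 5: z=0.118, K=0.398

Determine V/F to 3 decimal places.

Material balance + equilibrium reduce to Σ zᵢ(Kᵢ−1)/(1+V/F(Kᵢ−1)) = 0.
Check two-phase: ΣzᵢKᵢ = 1.100 > 1 and Σzᵢ/Kᵢ = 1.272 > 1, so g(0) = 0.100 > 0 and g(1) = -0.272 < 0.
Newton–Raphson from V/F = 0.6:
  V/F = 0.600: g = -0.1118, g' = -0.334 → V/F = 0.265
  V/F = 0.265: g = -0.0020, g' = -0.341 → V/F = 0.260
Converged at V/F = 0.260.

V/F = 0.260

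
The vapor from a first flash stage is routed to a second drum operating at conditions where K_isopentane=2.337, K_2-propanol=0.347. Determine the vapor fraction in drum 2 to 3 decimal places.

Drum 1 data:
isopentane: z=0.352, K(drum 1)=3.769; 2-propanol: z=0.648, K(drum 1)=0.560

V/F (drum 2) = 0.430

Drum 1:
Material balance + equilibrium reduce to Σ zᵢ(Kᵢ−1)/(1+ψ₁(Kᵢ−1)) = 0.
Feasibility: ΣzᵢKᵢ = 1.690, Σzᵢ/Kᵢ = 1.251 — both > 1, two phases present.
Newton–Raphson from ψ₁ = 0.5:
  ψ₁ = 0.500: g = 0.0432, g' = -0.681 → ψ₁ = 0.563
  ψ₁ = 0.563: g = 0.0016, g' = -0.634 → ψ₁ = 0.566
Converged at ψ₁ = 0.566.
Drum-1 compositions:
  isopentane: x = 0.137, y = 0.517
  2-propanol: x = 0.863, y = 0.483
Drum-2 feed = drum-1 vapor: z₂ = (0.5168, 0.4832).
Drum 2:
Material balance + equilibrium reduce to Σ zᵢ(Kᵢ−1)/(1+ψ₂(Kᵢ−1)) = 0.
Check two-phase: ΣzᵢKᵢ = 1.375 > 1 and Σzᵢ/Kᵢ = 1.614 > 1, so g(0) = 0.375 > 0 and g(1) = -0.614 < 0.
Binary case is linear: z₁(K₁−1)(1+ψ₂(K₂−1)) + z₂(K₂−1)(1+ψ₂(K₁−1)) = 0
⇒ ψ₂ = [z₁(K₁−1)+z₂(K₂−1)] / [−(K₁−1)(K₂−1)] = 0.3754/0.8731 = 0.430
  isopentane: x = 0.328, y = 0.767
  2-propanol: x = 0.672, y = 0.233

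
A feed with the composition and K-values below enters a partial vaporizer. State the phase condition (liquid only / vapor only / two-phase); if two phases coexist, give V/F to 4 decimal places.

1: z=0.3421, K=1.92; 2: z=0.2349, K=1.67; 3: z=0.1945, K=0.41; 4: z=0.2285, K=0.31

ΣzᵢKᵢ = 1.1997; Σzᵢ/Kᵢ = 1.5303.
Both exceed 1, so a two-phase solution exists.
Material balance + equilibrium reduce to Σ zᵢ(Kᵢ−1)/(1+ψ(Kᵢ−1)) = 0.
Newton–Raphson from ψ = 0.5:
  ψ = 0.5000: g = -0.07002, g' = -0.5848 → ψ = 0.3803
  ψ = 0.3803: g = -0.00311, g' = -0.5384 → ψ = 0.3745
Converged at ψ = 0.3745.

two-phase, V/F = 0.3745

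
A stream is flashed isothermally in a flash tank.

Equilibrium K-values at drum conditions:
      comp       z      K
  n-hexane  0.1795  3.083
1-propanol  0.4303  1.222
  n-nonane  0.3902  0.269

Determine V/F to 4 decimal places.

V/F = 0.2312

Rachford–Rice: g(V/F) = Σ zᵢ(Kᵢ−1)/(1+V/F(Kᵢ−1)) = 0.
Feasibility: ΣzᵢKᵢ = 1.1842, Σzᵢ/Kᵢ = 1.8609 — both > 1, two phases present.
Iterate (Newton) starting at V/F = 0.64:
  V/F = 0.6400: g = -0.29210, g' = -0.8956 → V/F = 0.3139
  V/F = 0.3139: g = -0.05477, g' = -0.6545 → V/F = 0.2302
  V/F = 0.2302: g = 0.00067, g' = -0.6764 → V/F = 0.2312
Converged at V/F = 0.2312.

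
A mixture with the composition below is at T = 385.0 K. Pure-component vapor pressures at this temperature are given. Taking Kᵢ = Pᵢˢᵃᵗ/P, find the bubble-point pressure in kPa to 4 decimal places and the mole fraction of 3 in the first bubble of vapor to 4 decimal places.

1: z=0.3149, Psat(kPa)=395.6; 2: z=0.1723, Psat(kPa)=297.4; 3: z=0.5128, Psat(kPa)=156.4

At the bubble point ψ → 0, so ΣzᵢKᵢ = 1 with Kᵢ = Pᵢˢᵃᵗ/P ⇒ P = ΣzᵢPᵢˢᵃᵗ.
P = 0.3149·395.6 + 0.1723·297.4 + 0.5128·156.4 = 256.0184 kPa
yᵢ = zᵢPᵢˢᵃᵗ/P ⇒ y_3 = 0.5128·156.4/256.0184 = 0.3133

Pbub = 256.0184 kPa, y_3 = 0.3133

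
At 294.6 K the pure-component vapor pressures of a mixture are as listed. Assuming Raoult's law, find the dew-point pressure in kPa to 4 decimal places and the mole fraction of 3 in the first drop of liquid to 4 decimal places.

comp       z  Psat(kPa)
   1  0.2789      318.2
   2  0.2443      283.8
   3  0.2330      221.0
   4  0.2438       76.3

At the dew point ψ → 1, so Σzᵢ/Kᵢ = 1 with Kᵢ = Pᵢˢᵃᵗ/P ⇒ 1/P = Σzᵢ/Pᵢˢᵃᵗ.
1/P = 0.2789/318.2 + 0.2443/283.8 + 0.2330/221.0 + 0.2438/76.3 = 0.0059869 ⇒ P = 167.0316 kPa
xᵢ = zᵢP/Pᵢˢᵃᵗ ⇒ x_3 = 0.2330·167.0316/221.0 = 0.1761

Pdew = 167.0316 kPa, x_3 = 0.1761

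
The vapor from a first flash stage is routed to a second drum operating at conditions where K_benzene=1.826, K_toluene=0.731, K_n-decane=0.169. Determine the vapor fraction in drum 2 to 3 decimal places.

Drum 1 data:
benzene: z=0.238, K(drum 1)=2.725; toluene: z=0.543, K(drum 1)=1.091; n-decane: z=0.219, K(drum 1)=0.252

Drum 1:
Rachford–Rice: g(ψ₁) = Σ zᵢ(Kᵢ−1)/(1+ψ₁(Kᵢ−1)) = 0.
Feasibility: ΣzᵢKᵢ = 1.296, Σzᵢ/Kᵢ = 1.454 — both > 1, two phases present.
Newton–Raphson from ψ₁ = 0.5:
  ψ₁ = 0.500: g = 0.0060, g' = -0.521 → ψ₁ = 0.512
  ψ₁ = 0.512: g = -0.0000, g' = -0.525 → ψ₁ = 0.511
Converged at ψ₁ = 0.511.
Drum-1 compositions:
  benzene: x = 0.126, y = 0.345
  toluene: x = 0.519, y = 0.566
  n-decane: x = 0.355, y = 0.089
Drum-2 feed = drum-1 vapor: z₂ = (0.3445, 0.5661, 0.0894).
Drum 2:
Let ψ₂ = V/F and solve Σ zᵢ(Kᵢ−1)/(1+ψ₂(Kᵢ−1)) = 0.
Check two-phase: ΣzᵢKᵢ = 1.058 > 1 and Σzᵢ/Kᵢ = 1.492 > 1, so g(0) = 0.058 > 0 and g(1) = -0.492 < 0.
Iterate (Newton) starting at ψ₂ = 0.5:
  ψ₂ = 0.500: g = -0.1016, g' = -0.353 → ψ₂ = 0.212
  ψ₂ = 0.212: g = -0.0095, g' = -0.307 → ψ₂ = 0.181
Converged at ψ₂ = 0.181.
  benzene: x = 0.300, y = 0.547
  toluene: x = 0.595, y = 0.435
  n-decane: x = 0.105, y = 0.018

V/F (drum 2) = 0.181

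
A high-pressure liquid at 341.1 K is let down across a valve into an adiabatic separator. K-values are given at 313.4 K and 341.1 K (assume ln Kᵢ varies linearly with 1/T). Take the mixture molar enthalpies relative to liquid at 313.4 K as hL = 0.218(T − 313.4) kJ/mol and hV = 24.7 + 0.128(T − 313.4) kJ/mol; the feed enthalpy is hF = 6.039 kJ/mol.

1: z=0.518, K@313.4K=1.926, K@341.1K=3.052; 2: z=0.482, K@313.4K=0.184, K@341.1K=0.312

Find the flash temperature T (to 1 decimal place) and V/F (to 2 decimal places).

T = 318.0 K, V/F = 0.21

Adiabatic flash: solve Rachford–Rice at each trial T, then check hF = ψ·hV(T) + (1−ψ)·hL(T).
  T = 313.4 K: K = (1.926, 0.184), RR gives ψ = 0.114, H_out = 2.823 kJ/mol
  T = 341.1 K: K = (3.052, 0.312), RR gives ψ = 0.518, H_out = 17.542 kJ/mol
  T = 327.2 K: K = (2.446, 0.242), RR gives ψ = 0.350, H_out = 11.222 kJ/mol
  T = 320.3 K: K = (2.176, 0.212), RR gives ψ = 0.247, H_out = 7.458 kJ/mol
  T = 316.9 K: K = (2.050, 0.198), RR gives ψ = 0.187, H_out = 5.318 kJ/mol
  T = 318.6 K: K = (2.113, 0.205), RR gives ψ = 0.218, H_out = 6.418 kJ/mol
Linear interpolation between T = 316.9 (H_out = 5.318) and T = 318.6 (H_out = 6.418) on hF = 6.039 gives T ≈ 318.0 K, at which ψ = 0.21.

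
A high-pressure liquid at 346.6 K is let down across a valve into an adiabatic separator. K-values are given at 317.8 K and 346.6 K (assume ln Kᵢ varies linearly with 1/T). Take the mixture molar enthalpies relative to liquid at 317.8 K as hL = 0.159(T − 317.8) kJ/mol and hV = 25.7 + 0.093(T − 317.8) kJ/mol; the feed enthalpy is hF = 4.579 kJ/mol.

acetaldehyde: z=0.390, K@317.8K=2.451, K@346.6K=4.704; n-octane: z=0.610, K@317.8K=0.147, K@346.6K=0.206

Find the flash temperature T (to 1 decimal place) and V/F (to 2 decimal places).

T = 324.4 K, V/F = 0.14

Adiabatic flash: solve Rachford–Rice at each trial T, then check hF = ψ·hV(T) + (1−ψ)·hL(T).
  T = 317.8 K: K = (2.451, 0.147), RR gives ψ = 0.037, H_out = 0.946 kJ/mol
  T = 346.6 K: K = (4.704, 0.206), RR gives ψ = 0.326, H_out = 12.350 kJ/mol
  T = 332.2 K: K = (3.444, 0.175), RR gives ψ = 0.223, H_out = 7.816 kJ/mol
  T = 325.0 K: K = (2.916, 0.161), RR gives ψ = 0.146, H_out = 4.838 kJ/mol
  T = 321.4 K: K = (2.676, 0.154), RR gives ψ = 0.097, H_out = 3.042 kJ/mol
  T = 323.2 K: K = (2.794, 0.157), RR gives ψ = 0.123, H_out = 3.972 kJ/mol
  T = 324.1 K: K = (2.855, 0.159), RR gives ψ = 0.135, H_out = 4.413 kJ/mol
  T = 324.6 K: K = (2.889, 0.160), RR gives ψ = 0.141, H_out = 4.651 kJ/mol
Linear interpolation between T = 324.1 (H_out = 4.413) and T = 324.6 (H_out = 4.651) on hF = 4.579 gives T ≈ 324.4 K, at which ψ = 0.14.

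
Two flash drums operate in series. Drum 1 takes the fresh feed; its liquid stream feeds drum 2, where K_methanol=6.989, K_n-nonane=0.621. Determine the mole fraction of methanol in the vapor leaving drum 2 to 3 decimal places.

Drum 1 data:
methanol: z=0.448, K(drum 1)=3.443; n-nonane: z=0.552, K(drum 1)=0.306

Drum 1:
Newton iteration, ψ₁⁰ = 0.5:
  ψ₁ = 0.500: g = -0.0940, g' = -1.165 → ψ₁ = 0.419
  ψ₁ = 0.419: g = 0.0003, g' = -1.181 → ψ₁ = 0.420
Converged at ψ₁ = 0.420.
Drum-1 compositions:
  methanol: x = 0.221, y = 0.762
  n-nonane: x = 0.779, y = 0.238
Drum-2 feed = drum-1 liquid: z₂ = (0.2212, 0.7788).
Drum 2:
Let ψ₂ = V/F and solve Σ zᵢ(Kᵢ−1)/(1+ψ₂(Kᵢ−1)) = 0.
Feasibility: ΣzᵢKᵢ = 2.030, Σzᵢ/Kᵢ = 1.286 — both > 1, two phases present.
Binary case is linear: z₁(K₁−1)(1+ψ₂(K₂−1)) + z₂(K₂−1)(1+ψ₂(K₁−1)) = 0
⇒ ψ₂ = [z₁(K₁−1)+z₂(K₂−1)] / [−(K₁−1)(K₂−1)] = 1.0298/2.2698 = 0.454
  methanol: x = 0.060, y = 0.416
  n-nonane: x = 0.940, y = 0.584

y_methanol (drum 2) = 0.416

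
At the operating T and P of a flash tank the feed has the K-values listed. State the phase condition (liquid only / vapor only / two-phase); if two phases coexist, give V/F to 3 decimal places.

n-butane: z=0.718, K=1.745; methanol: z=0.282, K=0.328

ΣzᵢKᵢ = 1.345; Σzᵢ/Kᵢ = 1.271.
Both exceed 1, so a two-phase solution exists.
Material balance + equilibrium reduce to Σ zᵢ(Kᵢ−1)/(1+ψ(Kᵢ−1)) = 0.
Binary case is linear: z₁(K₁−1)(1+ψ(K₂−1)) + z₂(K₂−1)(1+ψ(K₁−1)) = 0
⇒ ψ = [z₁(K₁−1)+z₂(K₂−1)] / [−(K₁−1)(K₂−1)] = 0.3454/0.5006 = 0.690

two-phase, V/F = 0.690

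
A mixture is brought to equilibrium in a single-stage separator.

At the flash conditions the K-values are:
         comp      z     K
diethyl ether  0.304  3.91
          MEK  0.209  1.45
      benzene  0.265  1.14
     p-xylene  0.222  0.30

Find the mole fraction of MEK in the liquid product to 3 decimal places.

x_MEK = 0.153

Newton–Raphson from β = 0.5:
  β = 0.500: g = 0.2327, g' = -0.717 → β = 0.824
  β = 0.824: g = -0.0053, g' = -0.858 → β = 0.818
Converged at β = 0.818.
Compositions from xᵢ = zᵢ/(1+β(Kᵢ−1)), yᵢ = Kᵢxᵢ:
  diethyl ether: x = 0.090, y = 0.352
  MEK: x = 0.153, y = 0.221
  benzene: x = 0.238, y = 0.271
  p-xylene: x = 0.520, y = 0.156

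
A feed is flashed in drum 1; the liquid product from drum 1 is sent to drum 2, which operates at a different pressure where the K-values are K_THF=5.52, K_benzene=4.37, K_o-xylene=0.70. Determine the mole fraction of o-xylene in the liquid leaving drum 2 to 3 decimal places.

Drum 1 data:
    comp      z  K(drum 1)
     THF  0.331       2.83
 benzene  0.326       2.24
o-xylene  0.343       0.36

Drum 1:
Material balance + equilibrium reduce to Σ zᵢ(Kᵢ−1)/(1+ψ₁(Kᵢ−1)) = 0.
Check two-phase: ΣzᵢKᵢ = 1.790 > 1 and Σzᵢ/Kᵢ = 1.215 > 1, so g(0) = 0.790 > 0 and g(1) = -0.215 < 0.
Iterate (Newton) starting at ψ₁ = 0.5:
  ψ₁ = 0.500: g = 0.2430, g' = -0.797 → ψ₁ = 0.805
  ψ₁ = 0.805: g = -0.0055, g' = -0.904 → ψ₁ = 0.799
Converged at ψ₁ = 0.799.
Drum-1 compositions:
  THF: x = 0.134, y = 0.381
  benzene: x = 0.164, y = 0.367
  o-xylene: x = 0.702, y = 0.253
Drum-2 feed = drum-1 liquid: z₂ = (0.1345, 0.1638, 0.7018).
Drum 2:
Rachford–Rice: g(ψ₂) = Σ zᵢ(Kᵢ−1)/(1+ψ₂(Kᵢ−1)) = 0.
Check two-phase: ΣzᵢKᵢ = 1.949 > 1 and Σzᵢ/Kᵢ = 1.064 > 1, so g(0) = 0.949 > 0 and g(1) = -0.064 < 0.
Iterate (Newton) starting at ψ₂ = 0.67:
  ψ₂ = 0.670: g = 0.0568, g' = -0.443 → ψ₂ = 0.798
  ψ₂ = 0.798: g = 0.0047, g' = -0.375 → ψ₂ = 0.811
Converged at ψ₂ = 0.811.
  THF: x = 0.029, y = 0.159
  benzene: x = 0.044, y = 0.192
  o-xylene: x = 0.927, y = 0.649

x_o-xylene (drum 2) = 0.927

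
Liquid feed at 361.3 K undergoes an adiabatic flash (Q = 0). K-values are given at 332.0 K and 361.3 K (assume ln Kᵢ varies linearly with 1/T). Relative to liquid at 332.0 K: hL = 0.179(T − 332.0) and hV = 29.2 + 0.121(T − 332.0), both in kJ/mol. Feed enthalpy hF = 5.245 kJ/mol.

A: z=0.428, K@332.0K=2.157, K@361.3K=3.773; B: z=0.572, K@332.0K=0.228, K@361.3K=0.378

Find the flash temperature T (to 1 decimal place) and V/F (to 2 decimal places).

Adiabatic flash: solve Rachford–Rice at each trial T, then check hF = ψ·hV(T) + (1−ψ)·hL(T).
  T = 332.0 K: K = (2.157, 0.228), RR gives ψ = 0.060, H_out = 1.753 kJ/mol
  T = 361.3 K: K = (3.773, 0.378), RR gives ψ = 0.482, H_out = 18.495 kJ/mol
  T = 346.6 K: K = (2.884, 0.296), RR gives ψ = 0.305, H_out = 11.254 kJ/mol
  T = 339.3 K: K = (2.502, 0.261), RR gives ψ = 0.198, H_out = 7.007 kJ/mol
  T = 335.6 K: K = (2.323, 0.244), RR gives ψ = 0.133, H_out = 4.514 kJ/mol
  T = 337.5 K: K = (2.414, 0.252), RR gives ψ = 0.168, H_out = 5.831 kJ/mol
  T = 336.6 K: K = (2.370, 0.248), RR gives ψ = 0.152, H_out = 5.218 kJ/mol
Linear interpolation between T = 336.6 (H_out = 5.218) and T = 337.5 (H_out = 5.831) on hF = 5.245 gives T ≈ 336.6 K, at which ψ = 0.15.

T = 336.6 K, V/F = 0.15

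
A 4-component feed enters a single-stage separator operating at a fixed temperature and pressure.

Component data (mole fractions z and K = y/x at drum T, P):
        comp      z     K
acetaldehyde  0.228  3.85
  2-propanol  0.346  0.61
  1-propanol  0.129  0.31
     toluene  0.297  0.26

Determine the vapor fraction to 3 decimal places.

ψ = 0.123

Iterate (Newton) starting at ψ = 0.63:
  ψ = 0.630: g = -0.5156, g' = -1.092 → ψ = 0.158
  ψ = 0.158: g = -0.0445, g' = -1.226 → ψ = 0.122
  ψ = 0.122: g = 0.0021, g' = -1.349 → ψ = 0.123
Converged at ψ = 0.123.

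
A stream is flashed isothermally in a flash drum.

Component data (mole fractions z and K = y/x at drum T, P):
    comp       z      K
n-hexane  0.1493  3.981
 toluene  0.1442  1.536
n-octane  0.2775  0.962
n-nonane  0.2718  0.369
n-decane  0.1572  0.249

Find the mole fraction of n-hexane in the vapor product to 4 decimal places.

y_n-hexane = 0.3700

Iterate (Newton) starting at ψ = 0.5:
  ψ = 0.5000: g = -0.21069, g' = -0.6984 → ψ = 0.1983
  ψ = 0.1983: g = 0.00419, g' = -0.8221 → ψ = 0.2034
Converged at ψ = 0.2034.
Compositions from xᵢ = zᵢ/(1+ψ(Kᵢ−1)), yᵢ = Kᵢxᵢ:
  n-hexane: x = 0.0929, y = 0.3700
  toluene: x = 0.1300, y = 0.1997
  n-octane: x = 0.2797, y = 0.2690
  n-nonane: x = 0.3118, y = 0.1151
  n-decane: x = 0.1855, y = 0.0462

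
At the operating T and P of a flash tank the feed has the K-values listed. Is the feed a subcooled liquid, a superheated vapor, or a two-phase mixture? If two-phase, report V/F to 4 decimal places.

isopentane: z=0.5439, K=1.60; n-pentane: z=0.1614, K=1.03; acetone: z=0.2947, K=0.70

ΣzᵢKᵢ = 1.2428; Σzᵢ/Kᵢ = 0.9176.
Since Σzᵢ/Kᵢ < 1 the mixture is above its dew point — single vapor phase.

superheated vapor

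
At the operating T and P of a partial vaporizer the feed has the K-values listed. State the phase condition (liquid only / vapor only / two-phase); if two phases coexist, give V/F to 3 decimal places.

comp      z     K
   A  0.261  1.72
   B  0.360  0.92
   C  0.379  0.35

liquid only

ΣzᵢKᵢ = 0.913; Σzᵢ/Kᵢ = 1.626.
Since ΣzᵢKᵢ < 1 the mixture is below its bubble point — single liquid phase.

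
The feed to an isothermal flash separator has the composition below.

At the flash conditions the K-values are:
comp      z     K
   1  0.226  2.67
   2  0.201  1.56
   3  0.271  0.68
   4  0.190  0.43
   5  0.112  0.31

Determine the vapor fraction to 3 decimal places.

Material balance + equilibrium reduce to Σ zᵢ(Kᵢ−1)/(1+ψ(Kᵢ−1)) = 0.
g(0) = ΣzᵢKᵢ − 1 = 0.218 and g(1) = 1 − Σzᵢ/Kᵢ = -0.415, so a root lies in (0, 1).
Newton iteration, ψ⁰ = 0.5:
  ψ = 0.500: g = -0.0791, g' = -0.510 → ψ = 0.345
Converged at ψ = 0.345.

ψ = 0.345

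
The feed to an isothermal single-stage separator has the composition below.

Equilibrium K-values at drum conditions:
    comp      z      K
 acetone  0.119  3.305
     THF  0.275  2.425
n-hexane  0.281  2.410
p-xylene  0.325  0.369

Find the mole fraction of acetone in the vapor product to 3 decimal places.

y_acetone = 0.132

Material balance + equilibrium reduce to Σ zᵢ(Kᵢ−1)/(1+V/F(Kᵢ−1)) = 0.
Check two-phase: ΣzᵢKᵢ = 1.857 > 1 and Σzᵢ/Kᵢ = 1.147 > 1, so g(0) = 0.857 > 0 and g(1) = -0.147 < 0.
Newton iteration, V/F⁰ = 0.57:
  V/F = 0.570: g = 0.2342, g' = -0.775 → V/F = 0.872
  V/F = 0.872: g = -0.0124, g' = -0.933 → V/F = 0.859
Converged at V/F = 0.859.
Compositions from xᵢ = zᵢ/(1+V/F(Kᵢ−1)), yᵢ = Kᵢxᵢ:
  acetone: x = 0.040, y = 0.132
  THF: x = 0.124, y = 0.300
  n-hexane: x = 0.127, y = 0.306
  p-xylene: x = 0.709, y = 0.262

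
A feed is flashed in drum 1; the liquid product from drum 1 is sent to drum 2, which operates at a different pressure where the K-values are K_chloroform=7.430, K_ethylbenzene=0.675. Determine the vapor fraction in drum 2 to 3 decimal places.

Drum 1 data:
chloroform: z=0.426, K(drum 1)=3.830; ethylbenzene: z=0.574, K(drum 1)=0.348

V/F (drum 2) = 0.450

Drum 1:
Material balance + equilibrium reduce to Σ zᵢ(Kᵢ−1)/(1+ψ₁(Kᵢ−1)) = 0.
g(0) = ΣzᵢKᵢ − 1 = 0.831 and g(1) = 1 − Σzᵢ/Kᵢ = -0.761, so a root lies in (0, 1).
Newton–Raphson from ψ₁ = 0.5:
  ψ₁ = 0.500: g = -0.0561, g' = -1.122 → ψ₁ = 0.450
  ψ₁ = 0.450: g = 0.0006, g' = -1.149 → ψ₁ = 0.451
Converged at ψ₁ = 0.451.
Drum-1 compositions:
  chloroform: x = 0.187, y = 0.717
  ethylbenzene: x = 0.813, y = 0.283
Drum-2 feed = drum-1 liquid: z₂ = (0.1872, 0.8128).
Drum 2:
Newton iteration, ψ₂⁰ = 0.5:
  ψ₂ = 0.500: g = -0.0297, g' = -0.558 → ψ₂ = 0.447
  ψ₂ = 0.447: g = 0.0019, g' = -0.634 → ψ₂ = 0.450
Converged at ψ₂ = 0.450.
  chloroform: x = 0.048, y = 0.357
  ethylbenzene: x = 0.952, y = 0.643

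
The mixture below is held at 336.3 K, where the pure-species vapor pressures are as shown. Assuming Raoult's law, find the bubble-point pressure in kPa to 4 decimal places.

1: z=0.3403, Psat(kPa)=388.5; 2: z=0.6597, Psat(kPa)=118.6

Pbub = 210.4470 kPa

At the bubble point ψ → 0, so ΣzᵢKᵢ = 1 with Kᵢ = Pᵢˢᵃᵗ/P ⇒ P = ΣzᵢPᵢˢᵃᵗ.
P = 0.3403·388.5 + 0.6597·118.6 = 210.4470 kPa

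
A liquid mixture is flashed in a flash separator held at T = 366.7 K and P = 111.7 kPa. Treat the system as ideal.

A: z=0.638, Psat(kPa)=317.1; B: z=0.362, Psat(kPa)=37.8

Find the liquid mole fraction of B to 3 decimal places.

x_B = 0.735

Raoult's law: Kᵢ = Pᵢˢᵃᵗ/P = Pᵢˢᵃᵗ/111.7.
  K_A = 317.1/111.7 = 2.83885, K_B = 37.8/111.7 = 0.33841
Rachford–Rice: g(β) = Σ zᵢ(Kᵢ−1)/(1+β(Kᵢ−1)) = 0.
Check two-phase: ΣzᵢKᵢ = 1.934 > 1 and Σzᵢ/Kᵢ = 1.294 > 1, so g(0) = 0.934 > 0 and g(1) = -0.294 < 0.
Newton–Raphson from β = 0.5:
  β = 0.500: g = 0.2533, g' = -0.939 → β = 0.770
  β = 0.770: g = -0.0023, g' = -1.028 → β = 0.767
Converged at β = 0.767.
Compositions from xᵢ = zᵢ/(1+β(Kᵢ−1)), yᵢ = Kᵢxᵢ:
  A: x = 0.265, y = 0.751
  B: x = 0.735, y = 0.249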